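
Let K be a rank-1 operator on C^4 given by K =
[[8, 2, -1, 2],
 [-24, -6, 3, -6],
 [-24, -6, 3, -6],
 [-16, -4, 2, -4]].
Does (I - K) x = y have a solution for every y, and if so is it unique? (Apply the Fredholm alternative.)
(I - K) is singular (det(I - K) = 0, i.e. 1 ∈ sigma(K)). (I - K) x = y is solvable iff y ⊥ ker((I - K)^*) = span{(8, 2, -1, 2)}, i.e. iff 8y_1 + 2y_2 - y_3 + 2y_4 = 0. When solvable, the solutions are x = y + c·(1, -3, -3, -2), c arbitrary (ker(I - K) = span{(1, -3, -3, -2)}, dimension 1).

K has rank 1, so it is an outer product K = u v^T: every row of K is a multiple of one row vector. Reading off the entries, u = (1, -3, -3, -2) and v = (8, 2, -1, 2) (row i of K equals u_i·v^T). A rank-one matrix u v^T satisfies K u = u (v·u) and kills the (3)-dimensional subspace v^⊥, so its characteristic polynomial is lambda^3 (lambda - v·u) with v·u = tr K = 1. Hence the eigenvalues of I - K are 1 (multiplicity 3) and 1 - (1) = 0, so det(I - K) = 0. (Direct check: I - K =
[[-7, -2, 1, -2],
 [24, 7, -3, 6],
 [24, 6, -2, 6],
 [16, 4, -2, 5]]
has determinant 0.) So 1 is an eigenvalue of K and (I - K) is not invertible. The finite-dimensional Fredholm alternative says: either (I - K) is invertible, or ker(I - K) ≠ {0} and then range(I - K) = ker((I - K)^*)^⊥, with dim ker(I - K) = dim ker((I - K)^*). We are in the second case, so we need both kernels. Kernel of I - K: (I - K) u = u - u (v·u) = u - u = 0, so ker(I - K) = span{u} = span{(1, -3, -3, -2)} (it is exactly 1-dimensional because rank(I - K) = 3). Kernel of the adjoint: K is real, so (I - K)^* = I - K^T = I - v u^T, and (I - v u^T) v = v - v (u·v) = 0; hence ker((I - K)^*) = span{v} = span{(8, 2, -1, 2)}. Therefore (I - K) x = y is solvable iff <y, v> = 0, i.e. iff 8y_1 + 2y_2 - y_3 + 2y_4 = 0. When this holds, K y = u (v·y) = 0, so (I - K) y = y and x = y is a particular solution; the full solution set is the line x = y + c·u = y + c·(1, -3, -3, -2), c ∈ C.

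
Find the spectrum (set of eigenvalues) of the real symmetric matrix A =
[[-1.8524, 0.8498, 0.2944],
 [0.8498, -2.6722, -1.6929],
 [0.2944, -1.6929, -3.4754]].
sigma(A) ≈ {-5, -2, -1}

A is real symmetric, so its spectrum consists of real eigenvalues. Expanding the characteristic polynomial of the displayed matrix gives
  det(λ I - A) = p(λ) = λ^3 + (8)λ^2 + (17)λ + (10).
Solving p(λ) = 0 yields eigenvalues ≈ -5, -2, -1. (A is shown rounded to 4 decimals, so these recover the underlying integer eigenvalues to within that precision.)
Verification: the trace of A = -8 equals the sum of eigenvalues -8, and det(A) ≈ -10.0000 matches the eigenvalue product -10.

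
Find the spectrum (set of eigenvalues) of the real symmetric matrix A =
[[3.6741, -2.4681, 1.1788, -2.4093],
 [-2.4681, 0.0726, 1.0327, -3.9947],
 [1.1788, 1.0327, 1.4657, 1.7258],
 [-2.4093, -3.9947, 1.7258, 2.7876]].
sigma(A) ≈ {-5, 2, 5, 6}

A is real symmetric, so its spectrum consists of real eigenvalues. Expanding the characteristic polynomial of the displayed matrix gives
  det(λ I - A) = p(λ) = λ^4 + (-8)λ^3 + (-13)λ^2 + (199.9985)λ + (-299.995).
Solving p(λ) = 0 yields eigenvalues ≈ -5, 2, 5, 6. (A is shown rounded to 4 decimals, so these recover the underlying integer eigenvalues to within that precision.)
Verification: the trace of A = 8 equals the sum of eigenvalues 8, and det(A) ≈ -299.9950 matches the eigenvalue product -300.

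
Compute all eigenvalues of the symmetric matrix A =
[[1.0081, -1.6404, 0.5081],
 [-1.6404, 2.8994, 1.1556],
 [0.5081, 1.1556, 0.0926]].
sigma(A) ≈ {-1, 1, 4}

A is real symmetric, so its spectrum consists of real eigenvalues. Expanding the characteristic polynomial of the displayed matrix gives
  det(λ I - A) = p(λ) = λ^3 + (-4)λ^2 + (-1)λ + (4).
Solving p(λ) = 0 yields eigenvalues ≈ -1, 1, 4. (A is shown rounded to 4 decimals, so these recover the underlying integer eigenvalues to within that precision.)
Verification: the trace of A = 4 equals the sum of eigenvalues 4, and det(A) ≈ -3.9996 matches the eigenvalue product -4.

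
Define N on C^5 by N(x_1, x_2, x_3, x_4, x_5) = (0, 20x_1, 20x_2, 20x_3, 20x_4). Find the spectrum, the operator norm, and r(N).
sigma(N) = {0}; ||N|| = 20; r(N) = 0. (N is nilpotent with N^5 = 0.)

On C^5, N is a strictly lower-triangular matrix with 20 on the subdiagonal and zeros elsewhere, so its characteristic polynomial is lambda^5 and every eigenvalue is 0: sigma(N) = {0}. For the operator norm, N e_i = 20e_{i+1} for i = 1, ..., 4 and N e_5 = 0, so the singular values of N are 20 (with multiplicity 4) and 0; hence ||N|| = 20. The spectral radius r(N) = max|lambda| = 0. Note ||N|| > r(N) — characteristic of non-normal nilpotent operators. Indeed N^5 = 0.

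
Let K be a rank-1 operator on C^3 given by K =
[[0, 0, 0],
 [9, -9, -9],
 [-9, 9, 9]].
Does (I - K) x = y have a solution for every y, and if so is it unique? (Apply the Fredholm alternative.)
(I - K) is invertible (det(I - K) = 1 ≠ 0), so for every y in C^3 the equation (I - K) x = y has a unique solution.

K has rank 1, so it is an outer product K = u v^T: every row of K is a multiple of one row vector. Reading off the entries, u = (0, 3, -3) and v = (3, -3, -3) (row i of K equals u_i·v^T). A rank-one matrix u v^T satisfies K u = u (v·u) and kills the (2)-dimensional subspace v^⊥, so its characteristic polynomial is lambda^2 (lambda - v·u) with v·u = tr K = 0. Hence the eigenvalues of I - K are 1 (multiplicity 2) and 1 - (0) = 1, so det(I - K) = 1. (Direct check: I - K =
[[1, 0, 0],
 [-9, 10, 9],
 [9, -9, -8]]
has determinant 1.) The finite-dimensional Fredholm alternative says: either (I - K) is invertible, or ker(I - K) ≠ {0} and then range(I - K) = ker((I - K)^*)^⊥, with dim ker(I - K) = dim ker((I - K)^*). Since det(I - K) ≠ 0, 1 is not an eigenvalue of K and ker(I - K) = {0}, so we are in the first case: for every y there is a unique x = (I - K)^(-1) y. Explicitly, by the Sherman–Morrison formula, (I - u v^T)^(-1) = I + u v^T/(1 - v·u), i.e. (I - K)^(-1) = I + K.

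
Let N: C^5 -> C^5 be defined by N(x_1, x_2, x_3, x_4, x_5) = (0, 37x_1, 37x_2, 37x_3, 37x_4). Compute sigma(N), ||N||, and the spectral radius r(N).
sigma(N) = {0}; ||N|| = 37; r(N) = 0. (N is nilpotent with N^5 = 0.)

On C^5, N is a strictly lower-triangular matrix with 37 on the subdiagonal and zeros elsewhere, so its characteristic polynomial is lambda^5 and every eigenvalue is 0: sigma(N) = {0}. For the operator norm, N e_i = 37e_{i+1} for i = 1, ..., 4 and N e_5 = 0, so the singular values of N are 37 (with multiplicity 4) and 0; hence ||N|| = 37. The spectral radius r(N) = max|lambda| = 0. Note ||N|| > r(N) — characteristic of non-normal nilpotent operators. Indeed N^5 = 0.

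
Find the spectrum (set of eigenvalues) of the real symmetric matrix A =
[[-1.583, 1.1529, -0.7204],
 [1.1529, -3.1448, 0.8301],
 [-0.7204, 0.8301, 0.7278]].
sigma(A) ≈ {-4, -1, 1}

A is real symmetric, so its spectrum consists of real eigenvalues. Expanding the characteristic polynomial of the displayed matrix gives
  det(λ I - A) = p(λ) = λ^3 + (4)λ^2 + (-1)λ + (-4).
Solving p(λ) = 0 yields eigenvalues ≈ -4, -1, 1. (A is shown rounded to 4 decimals, so these recover the underlying integer eigenvalues to within that precision.)
Verification: the trace of A = -4 equals the sum of eigenvalues -4, and det(A) ≈ 3.9998 matches the eigenvalue product 4.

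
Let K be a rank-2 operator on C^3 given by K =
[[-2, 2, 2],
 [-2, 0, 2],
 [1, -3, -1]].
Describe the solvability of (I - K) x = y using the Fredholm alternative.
(I - K) is invertible (det(I - K) = 14 ≠ 0), so for every y in C^3 the equation (I - K) x = y has a unique solution.

K has rank 2 and factors as K = U V^T = u1 v1^T + u2 v2^T with u1 = (2, 2, -1), v1 = (-1, -1, 1), u2 = (2, 1, -2), v2 = (0, 2, 0) (multiplying out reproduces the displayed K). The nonzero eigenvalues of U V^T coincide with those of the 2 x 2 matrix G = V^T U = [[v1·u1, v1·u2], [v2·u1, v2·u2]] = [[-5, -5], [4, 2]], and by the Sylvester determinant identity det(I_3 - U V^T) = det(I_2 - V^T U) = det([[6, 5], [-4, -1]]) = (6)(-1) - (5)(-4) = 14. (Direct check: I - K =
[[3, -2, -2],
 [2, 1, -2],
 [-1, 3, 2]]
has determinant 14.) The finite-dimensional Fredholm alternative says: either (I - K) is invertible, or ker(I - K) ≠ {0} and then range(I - K) = ker((I - K)^*)^⊥, with dim ker(I - K) = dim ker((I - K)^*). Since det(I - K) ≠ 0, 1 is not an eigenvalue of K and ker(I - K) = {0}, so we are in the first case: for every y there is a unique x = (I - K)^(-1) y. (Explicitly, by the Woodbury identity, (I - U V^T)^(-1) = I + U (I_2 - G)^(-1) V^T.)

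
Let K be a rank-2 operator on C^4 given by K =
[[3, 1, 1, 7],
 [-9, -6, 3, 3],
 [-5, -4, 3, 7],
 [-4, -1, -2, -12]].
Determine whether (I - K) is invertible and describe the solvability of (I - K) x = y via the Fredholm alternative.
(I - K) is invertible (det(I - K) = 57 ≠ 0), so for every y in C^4 the equation (I - K) x = y has a unique solution.

K has rank 2 and factors as K = U V^T = u1 v1^T + u2 v2^T with u1 = (1, 3, 3, -2), v1 = (-1, -1, 1, 3), u2 = (-2, 3, 1, 3), v2 = (-2, -1, 0, -2) (multiplying out reproduces the displayed K). The nonzero eigenvalues of U V^T coincide with those of the 2 x 2 matrix G = V^T U = [[v1·u1, v1·u2], [v2·u1, v2·u2]] = [[-7, 9], [-1, -5]], and by the Sylvester determinant identity det(I_4 - U V^T) = det(I_2 - V^T U) = det([[8, -9], [1, 6]]) = (8)(6) - (-9)(1) = 57. (Direct check: I - K =
[[-2, -1, -1, -7],
 [9, 7, -3, -3],
 [5, 4, -2, -7],
 [4, 1, 2, 13]]
has determinant 57.) The finite-dimensional Fredholm alternative says: either (I - K) is invertible, or ker(I - K) ≠ {0} and then range(I - K) = ker((I - K)^*)^⊥, with dim ker(I - K) = dim ker((I - K)^*). Since det(I - K) ≠ 0, 1 is not an eigenvalue of K and ker(I - K) = {0}, so we are in the first case: for every y there is a unique x = (I - K)^(-1) y. (Explicitly, by the Woodbury identity, (I - U V^T)^(-1) = I + U (I_2 - G)^(-1) V^T.)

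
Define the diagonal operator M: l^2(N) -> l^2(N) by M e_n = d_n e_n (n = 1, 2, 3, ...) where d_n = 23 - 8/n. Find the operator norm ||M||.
||M|| = 23

For a diagonal operator on l^2 with entries d_n, ||M|| = sup_n |d_n|. Here d_1 = 15, d_2 = 19, ..., and d_n = 23 - 8/n increases monotonically toward 23. All terms lie in [15, 23), so |d_n| = d_n and the supremum is the limit 23, which is not attained by any individual d_n. Hence ||M|| = 23.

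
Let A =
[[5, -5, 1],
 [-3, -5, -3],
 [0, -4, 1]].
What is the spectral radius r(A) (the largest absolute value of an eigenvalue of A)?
r(A) ≈ 7.4991

The eigenvalues of A are the roots of its characteristic polynomial. With M = A (coefficients from the trace, the sum of principal 2x2 minors, and det A):
  p(λ) = det(λ I - M) = λ^3 - λ^2 - 52λ + 88.
No integer candidate from the rational root theorem (±divisors of 88) is a root, so the roots are irrational. The cubic discriminant is Δ = 438768 > 0, so there are three distinct real roots. p(-8) = -72 and p(-7) = 60 have opposite signs, so a root lies in (-8, -7); Newton's method refines it to λ ≈ -7.4991. p(1) = 36 and p(2) = -12 have opposite signs, so a root lies in (1, 2); Newton's method refines it to λ ≈ 1.7348. p(6) = -44 and p(7) = 18 have opposite signs, so a root lies in (6, 7); Newton's method refines it to λ ≈ 6.7642. Check (Vieta): the three roots sum to 1, matching tr M = 1.
Thus the eigenvalues (to 4 decimals) are -7.4991 (modulus 7.4991); 1.7348 (modulus 1.7348); 6.7642 (modulus 6.7642). The spectral radius is the largest modulus: r(A) ≈ 7.4991. (Cross-check: r(A) ≤ ||A||_2 ≈ 8.3029; equality holds whenever A is normal, though it can also hold for some non-normal A.)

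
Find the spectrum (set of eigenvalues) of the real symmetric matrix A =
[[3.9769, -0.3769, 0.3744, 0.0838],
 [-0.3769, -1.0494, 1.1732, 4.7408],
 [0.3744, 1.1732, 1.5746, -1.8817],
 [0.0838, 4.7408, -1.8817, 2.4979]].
sigma(A) ≈ {-5, 2, 4, 6}

A is real symmetric, so its spectrum consists of real eigenvalues. Expanding the characteristic polynomial of the displayed matrix gives
  det(λ I - A) = p(λ) = λ^4 + (-7)λ^3 + (-16)λ^2 + (171.9957)λ + (-239.9914).
Solving p(λ) = 0 yields eigenvalues ≈ -5, 2, 4, 6. (A is shown rounded to 4 decimals, so these recover the underlying integer eigenvalues to within that precision.)
Verification: the trace of A = 7 equals the sum of eigenvalues 7, and det(A) ≈ -239.9914 matches the eigenvalue product -240.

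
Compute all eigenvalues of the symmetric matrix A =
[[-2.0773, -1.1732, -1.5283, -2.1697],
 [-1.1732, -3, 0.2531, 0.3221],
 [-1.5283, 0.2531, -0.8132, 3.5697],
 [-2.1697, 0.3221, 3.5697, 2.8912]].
sigma(A) ≈ {-4, -3, -2, 6}

A is real symmetric, so its spectrum consists of real eigenvalues. Expanding the characteristic polynomial of the displayed matrix gives
  det(λ I - A) = p(λ) = λ^4 + (3)λ^3 + (-28)λ^2 + (-132.0033)λ + (-144.0061).
Solving p(λ) = 0 yields eigenvalues ≈ -4, -3, -2, 6. (A is shown rounded to 4 decimals, so these recover the underlying integer eigenvalues to within that precision.)
Verification: the trace of A = -3 equals the sum of eigenvalues -3, and det(A) ≈ -144.0061 matches the eigenvalue product -144.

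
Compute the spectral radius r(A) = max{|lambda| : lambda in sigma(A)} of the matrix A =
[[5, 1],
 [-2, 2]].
r(A) = 4

The eigenvalues of A are the roots of its characteristic polynomial. With M = A (coefficients from the trace and determinant):
  p(λ) = det(λ I - M) = λ^2 - 7λ + 12.
For λ^2 - 7λ + 12 the discriminant is 1. It is a perfect square (1^2), so the roots are rational: λ = (7 ± 1)/2 = 4, 3.
Thus the eigenvalues (to 4 decimals) are 4 (modulus 4); 3 (modulus 3). The spectral radius is the largest modulus: r(A) = 4. (Cross-check: r(A) ≤ ||A||_2 ≈ 5.389; equality holds whenever A is normal, though it can also hold for some non-normal A.)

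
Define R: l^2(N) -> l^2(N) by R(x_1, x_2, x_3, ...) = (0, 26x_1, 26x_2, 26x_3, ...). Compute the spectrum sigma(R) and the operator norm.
sigma(R) = closed disk {z in C : |z| ≤ 26}; ||R|| = 26

Note R = 26·U where U is the unit right shift (U x)_k = x_{k-1} (with x_0 := 0); so ||R|| = 26||U|| and sigma(R) = 26·sigma(U). ||R x||^2 = sum_{k≥1} |26x_k|^2 = 676||x||^2, so ||R|| = 26 and sigma(R) ⊂ {|z| ≤ 26}. For any |lambda| < 26, the equation (R - lambda I) x = 0 forces x_1 = 0, then 26x_k = lambda x_{k+1} ⇒ x = 0, so R has no eigenvalues. But (R - lambda I) is not surjective for |lambda| < 26: solving (R - lambda I) x = e_1 would require x_n proportional to (lambda/26)^(-n), which is not in l^2. So every |lambda| < 26 lies in the residual spectrum. The boundary |lambda| = 26 is in the approximate point spectrum (the spectrum is closed). Hence sigma(R) is the closed disk of radius 26.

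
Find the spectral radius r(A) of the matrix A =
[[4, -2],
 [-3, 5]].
r(A) = 7

The eigenvalues of A are the roots of its characteristic polynomial. With M = A (coefficients from the trace and determinant):
  p(λ) = det(λ I - M) = λ^2 - 9λ + 14.
For λ^2 - 9λ + 14 the discriminant is 25. It is a perfect square (5^2), so the roots are rational: λ = (9 ± 5)/2 = 7, 2.
Thus the eigenvalues (to 4 decimals) are 7 (modulus 7); 2 (modulus 2). The spectral radius is the largest modulus: r(A) = 7. (Cross-check: r(A) ≤ ||A||_2 ≈ 7.0772; equality holds whenever A is normal, though it can also hold for some non-normal A.)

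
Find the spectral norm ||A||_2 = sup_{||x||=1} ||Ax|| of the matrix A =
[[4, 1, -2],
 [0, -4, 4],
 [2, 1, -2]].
||A||_2 ≈ 6.8878 (= sqrt(largest eigenvalue of A^T A))

||A||_2 = sigma_max(A) = sqrt(lambda_max(A^T A)). Form the symmetric matrix M = A^T A =
[[20, 6, -12],
 [6, 18, -20],
 [-12, -20, 24]].
Its characteristic polynomial (trace, sum of principal 2x2 minors, determinant of M give the coefficients) is
  p(λ) = det(λ I - M) = λ^3 - 62λ^2 + 692λ - 64.
No integer candidate from the rational root theorem (±divisors of 64) is a root, so the roots are irrational. The cubic discriminant is Δ = 503560512 > 0, so there are three distinct real roots. p(0) = -64 and p(1) = 567 have opposite signs, so a root lies in (0, 1); Newton's method refines it to λ ≈ 0.0933. p(14) = 216 and p(15) = -259 have opposite signs, so a root lies in (14, 15); Newton's method refines it to λ ≈ 14.4644. p(47) = -675 and p(48) = 896 have opposite signs, so a root lies in (47, 48); Newton's method refines it to λ ≈ 47.4423. Check (Vieta): the three roots sum to 62, matching tr M = 62.
So the eigenvalues of A^T A are ≈ 0.0933, 14.4644, 47.4423 (all ≥ 0, as they must be for A^T A). The largest is λ_max ≈ 47.4423, hence ||A||_2 = sqrt(λ_max) ≈ 6.8878.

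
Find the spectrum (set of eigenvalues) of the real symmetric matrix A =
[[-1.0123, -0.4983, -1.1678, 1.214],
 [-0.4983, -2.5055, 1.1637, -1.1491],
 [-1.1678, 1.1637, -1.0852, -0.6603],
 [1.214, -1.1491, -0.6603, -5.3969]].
sigma(A) ≈ {-6, -3, -2, 1}

A is real symmetric, so its spectrum consists of real eigenvalues. Expanding the characteristic polynomial of the displayed matrix gives
  det(λ I - A) = p(λ) = λ^4 + (10)λ^3 + (25)λ^2 + (0)λ + (-35.9983).
Solving p(λ) = 0 yields eigenvalues ≈ -6, -3, -2, 1. (A is shown rounded to 4 decimals, so these recover the underlying integer eigenvalues to within that precision.)
Verification: the trace of A = -10 equals the sum of eigenvalues -10, and det(A) ≈ -35.9983 matches the eigenvalue product -36.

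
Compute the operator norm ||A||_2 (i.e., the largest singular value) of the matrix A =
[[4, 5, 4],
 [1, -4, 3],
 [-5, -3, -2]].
||A||_2 ≈ 9.5786 (= sqrt(largest eigenvalue of A^T A))

||A||_2 = sigma_max(A) = sqrt(lambda_max(A^T A)). Form the symmetric matrix M = A^T A =
[[42, 31, 29],
 [31, 50, 14],
 [29, 14, 29]].
Its characteristic polynomial (trace, sum of principal 2x2 minors, determinant of M give the coefficients) is
  p(λ) = det(λ I - M) = λ^3 - 121λ^2 + 2770λ - 7921.
No integer candidate from the rational root theorem (±divisors of 7921) is a root, so the roots are irrational. The cubic discriminant is Δ = 17286885929 > 0, so there are three distinct real roots. p(3) = -673 and p(4) = 1287 have opposite signs, so a root lies in (3, 4); Newton's method refines it to λ ≈ 3.3309. p(25) = 1329 and p(26) = -121 have opposite signs, so a root lies in (25, 26); Newton's method refines it to λ ≈ 25.9188. p(91) = -4281 and p(92) = 1463 have opposite signs, so a root lies in (91, 92); Newton's method refines it to λ ≈ 91.7503. Check (Vieta): the three roots sum to 121, matching tr M = 121.
So the eigenvalues of A^T A are ≈ 3.3309, 25.9188, 91.7503 (all ≥ 0, as they must be for A^T A). The largest is λ_max ≈ 91.7503, hence ||A||_2 = sqrt(λ_max) ≈ 9.5786.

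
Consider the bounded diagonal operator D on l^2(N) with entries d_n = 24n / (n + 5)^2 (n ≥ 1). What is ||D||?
||D|| = 6/5 (attained at n = 5)

For D diagonal, ||D|| = sup_n |d_n|. Treat f(x) = 24x / (x + 5)^2 for real x > 0. By the quotient rule, f'(x) = 24(5 - x)/(x + 5)^3, which is positive for x < 5 and negative for x > 5. So f has a unique maximum at x = 5, and since 5 is a positive integer, the supremum over n ≥ 1 is attained at n = 5: d_5 = 24·5/(5 + 5)^2 = 24·5/100 = 6/5. Hence ||D|| = 6/5.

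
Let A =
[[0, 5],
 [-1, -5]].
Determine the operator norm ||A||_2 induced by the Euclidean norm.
||A||_2 = sqrt((51 + sqrt(2501))/2) ≈ 7.1067 (= sqrt(largest eigenvalue of A^T A))

||A||_2 = sigma_max(A) = sqrt(lambda_max(A^T A)). Form the symmetric matrix M = A^T A =
[[1, 5],
 [5, 50]].
Its characteristic polynomial (trace, determinant of M give the coefficients) is
  p(λ) = det(λ I - M) = λ^2 - 51λ + 25.
For λ^2 - 51λ + 25 the discriminant is 2501. It is nonnegative but not a perfect square, so the roots are real and irrational: λ = (51 ± sqrt(2501))/2 ≈ 50.505, 0.495.
So the eigenvalues of A^T A are ≈ 0.495, 50.505 (all ≥ 0, as they must be for A^T A). The largest is λ_max = (51 + sqrt(2501))/2 ≈ 50.505, hence ||A||_2 = sqrt(λ_max) = sqrt((51 + sqrt(2501))/2) ≈ 7.1067.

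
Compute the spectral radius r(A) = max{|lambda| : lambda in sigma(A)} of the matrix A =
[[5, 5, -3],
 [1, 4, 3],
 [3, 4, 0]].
r(A) ≈ 7.5722

The eigenvalues of A are the roots of its characteristic polynomial. With M = A (coefficients from the trace, the sum of principal 2x2 minors, and det A):
  p(λ) = det(λ I - M) = λ^3 - 9λ^2 + 12λ - 9.
No integer candidate from the rational root theorem (±divisors of 9) is a root, so the roots are irrational. The cubic discriminant is Δ = -6183 < 0, so there is one real root and a complex-conjugate pair. p(7) = -23 and p(8) = 23 have opposite signs, so a root lies in (7, 8); Newton's method refines it to λ ≈ 7.5722. Dividing out (λ - (7.5722)) leaves approximately λ^2 - 1.4278λ + 1.1886. For λ^2 - 1.4278λ + 1.1886 the discriminant is -2.7157. It is negative, so the remaining roots are the complex-conjugate pair λ ≈ 0.7139 ± 0.824i. Their product equals the constant term, so |λ|^2 ≈ 1.1886 and |λ| ≈ 1.0902.
Thus the eigenvalues (to 4 decimals) are 7.5722 (modulus 7.5722); 0.7139 ± 0.824i (modulus 1.0902). The spectral radius is the largest modulus: r(A) ≈ 7.5722. (Cross-check: r(A) ≤ ||A||_2 ≈ 9.4747; equality holds whenever A is normal, though it can also hold for some non-normal A.)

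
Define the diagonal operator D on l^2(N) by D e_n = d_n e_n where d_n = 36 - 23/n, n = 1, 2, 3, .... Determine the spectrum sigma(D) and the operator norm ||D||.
sigma(D) = {36 - 23/n : n ≥ 1} ∪ {36}; ||D|| = 36

A bounded diagonal operator on l^2 with diagonal entries d_n has spectrum equal to the closure of {d_n : n ≥ 1}: every d_n is an eigenvalue (with eigenvector e_n), so {d_n} ⊂ sigma(D); the spectrum is closed, so its closure is too; and for lambda not in the closure, (D - lambda I) has bounded inverse (the diagonal entries 1/(d_n - lambda) are bounded). For our sequence d_n = 36 - 23/n, n = 1, 2, 3, ...:
  - {d_n} = {36 - 23/n : n ≥ 1}; the only limit point is 36
  - closure = {36 - 23/n : n ≥ 1} ∪ {36}
For the norm: a diagonal operator has ||D|| = sup_n |d_n|. Here d_n = 36 - 23/n increases monotonically from d_1 = 13 toward 36, with all terms in [13, 36); so sup_n |d_n| = 36 (the supremum is the limit, not attained). So ||D|| = 36.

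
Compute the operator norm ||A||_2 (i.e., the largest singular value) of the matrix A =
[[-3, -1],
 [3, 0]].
||A||_2 = sqrt((19 + sqrt(325))/2) ≈ 4.3028 (= sqrt(largest eigenvalue of A^T A))

||A||_2 = sigma_max(A) = sqrt(lambda_max(A^T A)). Form the symmetric matrix M = A^T A =
[[18, 3],
 [3, 1]].
Its characteristic polynomial (trace, determinant of M give the coefficients) is
  p(λ) = det(λ I - M) = λ^2 - 19λ + 9.
For λ^2 - 19λ + 9 the discriminant is 325. It is nonnegative but not a perfect square, so the roots are real and irrational: λ = (19 ± sqrt(325))/2 ≈ 18.5139, 0.4861.
So the eigenvalues of A^T A are ≈ 0.4861, 18.5139 (all ≥ 0, as they must be for A^T A). The largest is λ_max = (19 + sqrt(325))/2 ≈ 18.5139, hence ||A||_2 = sqrt(λ_max) = sqrt((19 + sqrt(325))/2) ≈ 4.3028.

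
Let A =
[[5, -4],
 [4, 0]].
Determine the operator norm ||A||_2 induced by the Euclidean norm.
||A||_2 = sqrt((57 + sqrt(2225))/2) ≈ 7.217 (= sqrt(largest eigenvalue of A^T A))

||A||_2 = sigma_max(A) = sqrt(lambda_max(A^T A)). Form the symmetric matrix M = A^T A =
[[41, -20],
 [-20, 16]].
Its characteristic polynomial (trace, determinant of M give the coefficients) is
  p(λ) = det(λ I - M) = λ^2 - 57λ + 256.
For λ^2 - 57λ + 256 the discriminant is 2225. It is nonnegative but not a perfect square, so the roots are real and irrational: λ = (57 ± sqrt(2225))/2 ≈ 52.085, 4.915.
So the eigenvalues of A^T A are ≈ 4.915, 52.085 (all ≥ 0, as they must be for A^T A). The largest is λ_max = (57 + sqrt(2225))/2 ≈ 52.085, hence ||A||_2 = sqrt(λ_max) = sqrt((57 + sqrt(2225))/2) ≈ 7.217.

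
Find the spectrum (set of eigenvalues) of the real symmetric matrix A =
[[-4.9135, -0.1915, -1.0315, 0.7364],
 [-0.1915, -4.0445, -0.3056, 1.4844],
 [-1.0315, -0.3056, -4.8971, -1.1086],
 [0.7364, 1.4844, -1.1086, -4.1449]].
sigma(A) ≈ {-6, -4, -2} (-6 with multiplicity 2)

A is real symmetric, so its spectrum consists of real eigenvalues. Expanding the characteristic polynomial of the displayed matrix gives
  det(λ I - A) = p(λ) = λ^4 + (18)λ^3 + (116)λ^2 + (312)λ + (288.0023).
Solving p(λ) = 0 yields eigenvalues ≈ -6, -6, -4, -2. (A is shown rounded to 4 decimals, so these recover the underlying integer eigenvalues to within that precision.)
Verification: the trace of A = -18 equals the sum of eigenvalues -18, and det(A) ≈ 288.0023 matches the eigenvalue product 288.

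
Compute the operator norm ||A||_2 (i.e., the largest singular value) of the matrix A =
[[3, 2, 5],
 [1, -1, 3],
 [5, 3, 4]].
||A||_2 ≈ 9.5386 (= sqrt(largest eigenvalue of A^T A))

||A||_2 = sigma_max(A) = sqrt(lambda_max(A^T A)). Form the symmetric matrix M = A^T A =
[[35, 20, 38],
 [20, 14, 19],
 [38, 19, 50]].
Its characteristic polynomial (trace, sum of principal 2x2 minors, determinant of M give the coefficients) is
  p(λ) = det(λ I - M) = λ^3 - 99λ^2 + 735λ - 529.
No integer candidate from the rational root theorem (±divisors of 529) is a root, so the roots are irrational. The cubic discriminant is Δ = 2338643664 > 0, so there are three distinct real roots. p(0) = -529 and p(1) = 108 have opposite signs, so a root lies in (0, 1); Newton's method refines it to λ ≈ 0.8067. p(7) = 108 and p(8) = -473 have opposite signs, so a root lies in (7, 8); Newton's method refines it to λ ≈ 7.2076. p(90) = -7279 and p(91) = 108 have opposite signs, so a root lies in (90, 91); Newton's method refines it to λ ≈ 90.9857. Check (Vieta): the three roots sum to 99, matching tr M = 99.
So the eigenvalues of A^T A are ≈ 0.8067, 7.2076, 90.9857 (all ≥ 0, as they must be for A^T A). The largest is λ_max ≈ 90.9857, hence ||A||_2 = sqrt(λ_max) ≈ 9.5386.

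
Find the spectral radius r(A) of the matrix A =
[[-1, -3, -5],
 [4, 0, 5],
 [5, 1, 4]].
r(A) ≈ 5.776

The eigenvalues of A are the roots of its characteristic polynomial. With M = A (coefficients from the trace, the sum of principal 2x2 minors, and det A):
  p(λ) = det(λ I - M) = λ^3 - 3λ^2 + 28λ + 42.
No integer candidate from the rational root theorem (±divisors of 42) is a root, so the roots are irrational. The cubic discriminant is Δ = -187348 < 0, so there is one real root and a complex-conjugate pair. p(-2) = -34 and p(-1) = 10 have opposite signs, so a root lies in (-2, -1); Newton's method refines it to λ ≈ -1.2589. Dividing out (λ - (-1.2589)) leaves approximately λ^2 - 4.2589λ + 33.3617. For λ^2 - 4.2589λ + 33.3617 the discriminant is -115.3083. It is negative, so the remaining roots are the complex-conjugate pair λ ≈ 2.1295 ± 5.3691i. Their product equals the constant term, so |λ|^2 ≈ 33.3617 and |λ| ≈ 5.776.
Thus the eigenvalues (to 4 decimals) are -1.2589 (modulus 1.2589); 2.1295 ± 5.3691i (modulus 5.776). The spectral radius is the largest modulus: r(A) ≈ 5.776. (Cross-check: r(A) ≤ ||A||_2 ≈ 10.2362; equality holds whenever A is normal, though it can also hold for some non-normal A.)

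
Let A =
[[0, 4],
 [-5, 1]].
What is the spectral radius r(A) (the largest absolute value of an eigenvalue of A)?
r(A) = sqrt(20) ≈ 4.4721

The eigenvalues of A are the roots of its characteristic polynomial. With M = A (coefficients from the trace and determinant):
  p(λ) = det(λ I - M) = λ^2 - λ + 20.
For λ^2 - λ + 20 the discriminant is -79. It is negative, so the roots are the complex-conjugate pair λ = 1/2 ± (sqrt(79)/2) i ≈ 0.5 ± 4.4441i. For a conjugate pair the product of the roots equals the constant term, so |λ|^2 = 20 and |λ| = sqrt(20) ≈ 4.4721.
Thus the eigenvalues (to 4 decimals) are 0.5 ± 4.4441i (modulus 4.4721). The spectral radius is the largest modulus: r(A) = sqrt(20) ≈ 4.4721. (Cross-check: r(A) ≤ ||A||_2 ≈ 5.2348; equality holds whenever A is normal, though it can also hold for some non-normal A.)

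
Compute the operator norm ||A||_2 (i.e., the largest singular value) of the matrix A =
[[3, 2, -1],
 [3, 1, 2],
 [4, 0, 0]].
||A||_2 = sqrt((39 + sqrt(1201))/2) ≈ 6.0686 (= sqrt(largest eigenvalue of A^T A))

||A||_2 = sigma_max(A) = sqrt(lambda_max(A^T A)). Form the symmetric matrix M = A^T A =
[[34, 9, 3],
 [9, 5, 0],
 [3, 0, 5]].
Its characteristic polynomial (trace, sum of principal 2x2 minors, determinant of M give the coefficients) is
  p(λ) = det(λ I - M) = λ^3 - 44λ^2 + 275λ - 400.
By the rational root theorem any rational root is an integer divisor of 400. Testing λ = 5: p(5) = 125 - 1100 + 1375 - 400 = 0, so λ = 5 is a root. Dividing out (λ - 5) leaves p(λ) = (λ - 5)(λ^2 - 39λ + 80). For λ^2 - 39λ + 80 the discriminant is 1201. It is nonnegative but not a perfect square, so the roots are real and irrational: λ = (39 ± sqrt(1201))/2 ≈ 36.8277, 2.1723.
So the eigenvalues of A^T A are ≈ 2.1723, 5, 36.8277 (all ≥ 0, as they must be for A^T A). The largest is λ_max = (39 + sqrt(1201))/2 ≈ 36.8277, hence ||A||_2 = sqrt(λ_max) = sqrt((39 + sqrt(1201))/2) ≈ 6.0686.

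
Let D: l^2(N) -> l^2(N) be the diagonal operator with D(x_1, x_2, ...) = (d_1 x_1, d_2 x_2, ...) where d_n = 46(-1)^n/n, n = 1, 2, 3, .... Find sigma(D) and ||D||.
sigma(D) = {46(-1)^n/n : n ≥ 1} ∪ {0}; ||D|| = 46

A bounded diagonal operator on l^2 with diagonal entries d_n has spectrum equal to the closure of {d_n : n ≥ 1}: every d_n is an eigenvalue (with eigenvector e_n), so {d_n} ⊂ sigma(D); the spectrum is closed, so its closure is too; and for lambda not in the closure, (D - lambda I) has bounded inverse (the diagonal entries 1/(d_n - lambda) are bounded). For our sequence d_n = 46(-1)^n/n, n = 1, 2, 3, ...:
  - {d_n} = {46(-1)^n/n : n ≥ 1}; the only limit point is 0
  - closure = {46(-1)^n/n : n ≥ 1} ∪ {0}
For the norm: a diagonal operator has ||D|| = sup_n |d_n|. Here |d_n| = 46/n is decreasing, so sup_n |d_n| = |d_1| = 46. So ||D|| = 46.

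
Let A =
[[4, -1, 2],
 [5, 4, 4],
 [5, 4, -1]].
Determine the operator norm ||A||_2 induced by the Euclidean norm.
||A||_2 ≈ 9.8574 (= sqrt(largest eigenvalue of A^T A))

||A||_2 = sigma_max(A) = sqrt(lambda_max(A^T A)). Form the symmetric matrix M = A^T A =
[[66, 36, 23],
 [36, 33, 10],
 [23, 10, 21]].
Its characteristic polynomial (trace, sum of principal 2x2 minors, determinant of M give the coefficients) is
  p(λ) = det(λ I - M) = λ^3 - 120λ^2 + 2332λ - 11025.
No integer candidate from the rational root theorem (±divisors of 11025) is a root, so the roots are irrational. The cubic discriminant is Δ = 3630253253 > 0, so there are three distinct real roots. p(7) = -238 and p(8) = 463 have opposite signs, so a root lies in (7, 8); Newton's method refines it to λ ≈ 7.3097. p(15) = 330 and p(16) = -337 have opposite signs, so a root lies in (15, 16); Newton's method refines it to λ ≈ 15.5222. p(97) = -1228 and p(98) = 6223 have opposite signs, so a root lies in (97, 98); Newton's method refines it to λ ≈ 97.168. Check (Vieta): the three roots sum to 120, matching tr M = 120.
So the eigenvalues of A^T A are ≈ 7.3097, 15.5222, 97.168 (all ≥ 0, as they must be for A^T A). The largest is λ_max ≈ 97.168, hence ||A||_2 = sqrt(λ_max) ≈ 9.8574.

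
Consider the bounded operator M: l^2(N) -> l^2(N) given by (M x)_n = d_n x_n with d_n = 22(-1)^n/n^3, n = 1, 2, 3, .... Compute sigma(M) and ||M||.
sigma(M) = {22(-1)^n/n^3 : n ≥ 1} ∪ {0}; ||M|| = 22

A bounded diagonal operator on l^2 with diagonal entries d_n has spectrum equal to the closure of {d_n : n ≥ 1}: every d_n is an eigenvalue (with eigenvector e_n), so {d_n} ⊂ sigma(M); the spectrum is closed, so its closure is too; and for lambda not in the closure, (M - lambda I) has bounded inverse (the diagonal entries 1/(d_n - lambda) are bounded). For our sequence d_n = 22(-1)^n/n^3, n = 1, 2, 3, ...:
  - {d_n} = {22(-1)^n/n^3 : n ≥ 1}; the only limit point is 0
  - closure = {22(-1)^n/n^3 : n ≥ 1} ∪ {0}
For the norm: a diagonal operator has ||M|| = sup_n |d_n|. Here |d_n| = 22/n^3 is decreasing, so sup_n |d_n| = |d_1| = 22. So ||M|| = 22.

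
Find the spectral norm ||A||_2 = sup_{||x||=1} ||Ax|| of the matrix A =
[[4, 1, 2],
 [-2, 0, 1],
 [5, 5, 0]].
||A||_2 ≈ 8.1613 (= sqrt(largest eigenvalue of A^T A))

||A||_2 = sigma_max(A) = sqrt(lambda_max(A^T A)). Form the symmetric matrix M = A^T A =
[[45, 29, 6],
 [29, 26, 2],
 [6, 2, 5]].
Its characteristic polynomial (trace, sum of principal 2x2 minors, determinant of M give the coefficients) is
  p(λ) = det(λ I - M) = λ^3 - 76λ^2 + 644λ - 1225.
No integer candidate from the rational root theorem (±divisors of 1225) is a root, so the roots are irrational. The cubic discriminant is Δ = 214871125 > 0, so there are three distinct real roots. p(2) = -233 and p(3) = 50 have opposite signs, so a root lies in (2, 3); Newton's method refines it to λ ≈ 2.7823. p(6) = 119 and p(7) = -98 have opposite signs, so a root lies in (6, 7); Newton's method refines it to λ ≈ 6.6102. p(66) = -2281 and p(67) = 1522 have opposite signs, so a root lies in (66, 67); Newton's method refines it to λ ≈ 66.6075. Check (Vieta): the three roots sum to 76, matching tr M = 76.
So the eigenvalues of A^T A are ≈ 2.7823, 6.6102, 66.6075 (all ≥ 0, as they must be for A^T A). The largest is λ_max ≈ 66.6075, hence ||A||_2 = sqrt(λ_max) ≈ 8.1613.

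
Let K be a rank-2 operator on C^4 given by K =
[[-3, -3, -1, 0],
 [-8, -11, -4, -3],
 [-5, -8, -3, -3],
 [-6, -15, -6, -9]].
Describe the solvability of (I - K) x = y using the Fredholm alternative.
(I - K) is invertible (det(I - K) = 131 ≠ 0), so for every y in C^4 the equation (I - K) x = y has a unique solution.

K has rank 2 and factors as K = U V^T = u1 v1^T + u2 v2^T with u1 = (1, 3, 2, 3), v1 = (-3, -3, -1, 0), u2 = (0, -1, -1, -3), v2 = (-1, 2, 1, 3) (multiplying out reproduces the displayed K). The nonzero eigenvalues of U V^T coincide with those of the 2 x 2 matrix G = V^T U = [[v1·u1, v1·u2], [v2·u1, v2·u2]] = [[-14, 4], [16, -12]], and by the Sylvester determinant identity det(I_4 - U V^T) = det(I_2 - V^T U) = det([[15, -4], [-16, 13]]) = (15)(13) - (-4)(-16) = 131. (Direct check: I - K =
[[4, 3, 1, 0],
 [8, 12, 4, 3],
 [5, 8, 4, 3],
 [6, 15, 6, 10]]
has determinant 131.) The finite-dimensional Fredholm alternative says: either (I - K) is invertible, or ker(I - K) ≠ {0} and then range(I - K) = ker((I - K)^*)^⊥, with dim ker(I - K) = dim ker((I - K)^*). Since det(I - K) ≠ 0, 1 is not an eigenvalue of K and ker(I - K) = {0}, so we are in the first case: for every y there is a unique x = (I - K)^(-1) y. (Explicitly, by the Woodbury identity, (I - U V^T)^(-1) = I + U (I_2 - G)^(-1) V^T.)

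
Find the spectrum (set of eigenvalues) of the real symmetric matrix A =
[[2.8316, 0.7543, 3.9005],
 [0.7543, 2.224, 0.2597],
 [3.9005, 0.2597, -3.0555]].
sigma(A) ≈ {-5, 2, 5}

A is real symmetric, so its spectrum consists of real eigenvalues. Expanding the characteristic polynomial of the displayed matrix gives
  det(λ I - A) = p(λ) = λ^3 + (-2)λ^2 + (-25)λ + (50.002).
Solving p(λ) = 0 yields eigenvalues ≈ -5, 2, 5. (A is shown rounded to 4 decimals, so these recover the underlying integer eigenvalues to within that precision.)
Verification: the trace of A = 2 equals the sum of eigenvalues 2, and det(A) ≈ -50.0020 matches the eigenvalue product -50.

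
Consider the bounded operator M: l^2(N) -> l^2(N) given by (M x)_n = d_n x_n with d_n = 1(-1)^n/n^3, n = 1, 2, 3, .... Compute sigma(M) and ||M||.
sigma(M) = {1(-1)^n/n^3 : n ≥ 1} ∪ {0}; ||M|| = 1

A bounded diagonal operator on l^2 with diagonal entries d_n has spectrum equal to the closure of {d_n : n ≥ 1}: every d_n is an eigenvalue (with eigenvector e_n), so {d_n} ⊂ sigma(M); the spectrum is closed, so its closure is too; and for lambda not in the closure, (M - lambda I) has bounded inverse (the diagonal entries 1/(d_n - lambda) are bounded). For our sequence d_n = 1(-1)^n/n^3, n = 1, 2, 3, ...:
  - {d_n} = {1(-1)^n/n^3 : n ≥ 1}; the only limit point is 0
  - closure = {1(-1)^n/n^3 : n ≥ 1} ∪ {0}
For the norm: a diagonal operator has ||M|| = sup_n |d_n|. Here |d_n| = 1/n^3 is decreasing, so sup_n |d_n| = |d_1| = 1. So ||M|| = 1.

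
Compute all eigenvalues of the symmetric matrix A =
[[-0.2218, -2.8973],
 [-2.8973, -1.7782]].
sigma(A) ≈ {-4, 2}

A is real symmetric, so its spectrum consists of real eigenvalues. Expanding the characteristic polynomial of the displayed matrix gives
  det(λ I - A) = p(λ) = λ^2 + (2)λ + (-8).
Solving p(λ) = 0 yields eigenvalues ≈ -4, 2. (A is shown rounded to 4 decimals, so these recover the underlying integer eigenvalues to within that precision.)
Verification: the trace of A = -2 equals the sum of eigenvalues -2, and det(A) ≈ -7.9999 matches the eigenvalue product -8.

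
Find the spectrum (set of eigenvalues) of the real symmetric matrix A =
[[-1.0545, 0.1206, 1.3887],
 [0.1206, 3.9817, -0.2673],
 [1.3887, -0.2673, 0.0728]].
sigma(A) ≈ {-2, 1, 4}

A is real symmetric, so its spectrum consists of real eigenvalues. Expanding the characteristic polynomial of the displayed matrix gives
  det(λ I - A) = p(λ) = λ^3 + (-3)λ^2 + (-6)λ + (8).
Solving p(λ) = 0 yields eigenvalues ≈ -2, 1, 4. (A is shown rounded to 4 decimals, so these recover the underlying integer eigenvalues to within that precision.)
Verification: the trace of A = 3 equals the sum of eigenvalues 3, and det(A) ≈ -7.9996 matches the eigenvalue product -8.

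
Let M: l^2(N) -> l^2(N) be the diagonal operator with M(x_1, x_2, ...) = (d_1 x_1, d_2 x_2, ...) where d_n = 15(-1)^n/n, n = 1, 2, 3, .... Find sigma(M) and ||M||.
sigma(M) = {15(-1)^n/n : n ≥ 1} ∪ {0}; ||M|| = 15

A bounded diagonal operator on l^2 with diagonal entries d_n has spectrum equal to the closure of {d_n : n ≥ 1}: every d_n is an eigenvalue (with eigenvector e_n), so {d_n} ⊂ sigma(M); the spectrum is closed, so its closure is too; and for lambda not in the closure, (M - lambda I) has bounded inverse (the diagonal entries 1/(d_n - lambda) are bounded). For our sequence d_n = 15(-1)^n/n, n = 1, 2, 3, ...:
  - {d_n} = {15(-1)^n/n : n ≥ 1}; the only limit point is 0
  - closure = {15(-1)^n/n : n ≥ 1} ∪ {0}
For the norm: a diagonal operator has ||M|| = sup_n |d_n|. Here |d_n| = 15/n is decreasing, so sup_n |d_n| = |d_1| = 15. So ||M|| = 15.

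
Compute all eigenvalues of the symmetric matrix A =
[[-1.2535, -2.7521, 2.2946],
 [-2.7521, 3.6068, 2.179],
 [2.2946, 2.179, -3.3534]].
sigma(A) ≈ {-6, 0, 5}

A is real symmetric, so its spectrum consists of real eigenvalues. Expanding the characteristic polynomial of the displayed matrix gives
  det(λ I - A) = p(λ) = λ^3 + (1)λ^2 + (-30)λ + (0).
Solving p(λ) = 0 yields eigenvalues ≈ -6, 0, 5. (A is shown rounded to 4 decimals, so these recover the underlying integer eigenvalues to within that precision.)
Verification: the trace of A = -1 equals the sum of eigenvalues -1, and det(A) ≈ 0.0005 matches the eigenvalue product 0.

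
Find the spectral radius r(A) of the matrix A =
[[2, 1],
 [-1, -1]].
r(A) = (1 + sqrt(5))/2 ≈ 1.618

The eigenvalues of A are the roots of its characteristic polynomial. With M = A (coefficients from the trace and determinant):
  p(λ) = det(λ I - M) = λ^2 - λ - 1.
For λ^2 - λ - 1 the discriminant is 5. It is nonnegative but not a perfect square, so the roots are real and irrational: λ = (1 ± sqrt(5))/2 ≈ 1.618, -0.618.
Thus the eigenvalues (to 4 decimals) are 1.618 (modulus 1.618); -0.618 (modulus 0.618). The spectral radius is the largest modulus: r(A) = (1 + sqrt(5))/2 ≈ 1.618. (Cross-check: r(A) ≤ ||A||_2 ≈ 2.618; equality holds whenever A is normal, though it can also hold for some non-normal A.)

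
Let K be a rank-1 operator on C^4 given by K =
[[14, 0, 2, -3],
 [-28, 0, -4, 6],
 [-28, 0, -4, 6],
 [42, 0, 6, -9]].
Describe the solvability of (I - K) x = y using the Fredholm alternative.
(I - K) is singular (det(I - K) = 0, i.e. 1 ∈ sigma(K)). (I - K) x = y is solvable iff y ⊥ ker((I - K)^*) = span{(14, 0, 2, -3)}, i.e. iff 14y_1 + 2y_3 - 3y_4 = 0. When solvable, the solutions are x = y + c·(1, -2, -2, 3), c arbitrary (ker(I - K) = span{(1, -2, -2, 3)}, dimension 1).

K has rank 1, so it is an outer product K = u v^T: every row of K is a multiple of one row vector. Reading off the entries, u = (1, -2, -2, 3) and v = (14, 0, 2, -3) (row i of K equals u_i·v^T). A rank-one matrix u v^T satisfies K u = u (v·u) and kills the (3)-dimensional subspace v^⊥, so its characteristic polynomial is lambda^3 (lambda - v·u) with v·u = tr K = 1. Hence the eigenvalues of I - K are 1 (multiplicity 3) and 1 - (1) = 0, so det(I - K) = 0. (Direct check: I - K =
[[-13, 0, -2, 3],
 [28, 1, 4, -6],
 [28, 0, 5, -6],
 [-42, 0, -6, 10]]
has determinant 0.) So 1 is an eigenvalue of K and (I - K) is not invertible. The finite-dimensional Fredholm alternative says: either (I - K) is invertible, or ker(I - K) ≠ {0} and then range(I - K) = ker((I - K)^*)^⊥, with dim ker(I - K) = dim ker((I - K)^*). We are in the second case, so we need both kernels. Kernel of I - K: (I - K) u = u - u (v·u) = u - u = 0, so ker(I - K) = span{u} = span{(1, -2, -2, 3)} (it is exactly 1-dimensional because rank(I - K) = 3). Kernel of the adjoint: K is real, so (I - K)^* = I - K^T = I - v u^T, and (I - v u^T) v = v - v (u·v) = 0; hence ker((I - K)^*) = span{v} = span{(14, 0, 2, -3)}. Therefore (I - K) x = y is solvable iff <y, v> = 0, i.e. iff 14y_1 + 2y_3 - 3y_4 = 0. When this holds, K y = u (v·y) = 0, so (I - K) y = y and x = y is a particular solution; the full solution set is the line x = y + c·u = y + c·(1, -2, -2, 3), c ∈ C.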